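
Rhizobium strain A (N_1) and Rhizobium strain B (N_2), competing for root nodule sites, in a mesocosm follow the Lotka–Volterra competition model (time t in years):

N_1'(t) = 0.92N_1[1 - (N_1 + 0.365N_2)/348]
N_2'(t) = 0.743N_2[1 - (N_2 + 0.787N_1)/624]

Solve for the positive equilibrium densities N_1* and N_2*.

Setting both brackets to zero gives the nullclines N_1 + 0.365N_2 = 348 and 0.787N_1 + N_2 = 624.
Substituting N_2 = 624 - 0.787N_1 into the first: N_1(1 - 0.365·0.787) = 348 - 0.365·624.
So N_1* = 120/0.713 = 169, and then N_2* = 624 - 0.787·169 = 491.

N_1* ≈ 169, N_2* ≈ 491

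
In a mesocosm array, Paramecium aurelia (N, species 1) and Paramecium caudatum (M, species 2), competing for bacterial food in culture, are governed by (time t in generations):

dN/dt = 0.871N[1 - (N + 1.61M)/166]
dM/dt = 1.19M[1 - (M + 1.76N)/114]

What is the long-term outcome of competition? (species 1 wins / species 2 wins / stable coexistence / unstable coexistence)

unstable coexistence (outcome depends on initial conditions)

Compare the nullcline intercepts: K1/α12 = 166/1.61 = 103 < K2 = 114; K2/α21 = 114/1.76 = 64.8 < K1 = 166.
Since both are reversed, neither can invade when rare; the interior point is a saddle.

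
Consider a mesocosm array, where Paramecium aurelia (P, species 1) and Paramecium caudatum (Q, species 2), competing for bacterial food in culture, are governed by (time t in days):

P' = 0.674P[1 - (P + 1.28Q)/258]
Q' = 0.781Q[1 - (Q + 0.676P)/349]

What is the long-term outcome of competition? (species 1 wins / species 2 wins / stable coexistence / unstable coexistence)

Compare the nullcline intercepts: K1/α12 = 258/1.28 = 202 < K2 = 349; K2/α21 = 349/0.676 = 516 > K1 = 258.
Since the inequalities point opposite ways, species 2 can invade but species 1 cannot.

species 2 excludes species 1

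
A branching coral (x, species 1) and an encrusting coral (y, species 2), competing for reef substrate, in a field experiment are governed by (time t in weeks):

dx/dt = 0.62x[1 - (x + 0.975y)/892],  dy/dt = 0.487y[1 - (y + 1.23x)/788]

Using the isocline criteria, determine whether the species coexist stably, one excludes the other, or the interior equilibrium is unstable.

Compare the nullcline intercepts: K1/α12 = 892/0.975 = 915 > K2 = 788; K2/α21 = 788/1.23 = 641 < K1 = 892.
Since the inequalities point opposite ways, species 1 can invade but species 2 cannot.

species 1 excludes species 2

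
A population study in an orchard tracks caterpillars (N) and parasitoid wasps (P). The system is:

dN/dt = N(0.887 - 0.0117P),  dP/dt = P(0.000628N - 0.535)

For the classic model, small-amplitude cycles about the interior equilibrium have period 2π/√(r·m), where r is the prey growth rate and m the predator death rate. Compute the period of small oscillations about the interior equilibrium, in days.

Here r = 0.887 and m = 0.535, so r·m = 0.475.
ω = √0.475 = 0.689 per day, hence T = 2π/ω ≈ 9.12 days.

T ≈ 9.12 days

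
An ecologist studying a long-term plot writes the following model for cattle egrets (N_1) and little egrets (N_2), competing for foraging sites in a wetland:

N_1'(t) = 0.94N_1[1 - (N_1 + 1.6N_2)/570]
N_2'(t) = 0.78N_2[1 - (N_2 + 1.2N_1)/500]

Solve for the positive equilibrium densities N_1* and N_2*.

Setting both brackets to zero gives the nullclines N_1 + 1.6N_2 = 570 and 1.2N_1 + N_2 = 500.
Substituting N_2 = 500 - 1.2N_1 into the first: N_1(1 - 1.6·1.2) = 570 - 1.6·500.
So N_1* = -230/-0.92 = 250, and then N_2* = 500 - 1.2·250 = 200.

N_1* ≈ 250, N_2* ≈ 200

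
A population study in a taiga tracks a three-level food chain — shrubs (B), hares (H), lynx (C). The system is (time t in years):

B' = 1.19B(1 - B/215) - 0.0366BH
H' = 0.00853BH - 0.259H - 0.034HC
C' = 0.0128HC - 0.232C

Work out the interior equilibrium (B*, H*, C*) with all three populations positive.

B* ≈ 95.1, H* ≈ 18.1, C* ≈ 16.3

From dC/dt = 0: 0.0128H* = 0.232, so H* = 18.1.
From dB/dt = 0: 1.19(1 - B*/215) = 0.0366·18.1, giving B* = 215·(1 - 0.557) = 95.1.
From dH/dt = 0: 0.00853·95.1 - 0.259 = 0.034C*, so C* = 0.553/0.034 = 16.3.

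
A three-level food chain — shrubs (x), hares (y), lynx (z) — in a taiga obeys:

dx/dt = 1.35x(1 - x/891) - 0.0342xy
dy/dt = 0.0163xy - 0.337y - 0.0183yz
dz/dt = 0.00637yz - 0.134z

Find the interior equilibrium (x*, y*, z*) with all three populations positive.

From dz/dt = 0: 0.00637y* = 0.134, so y* = 21.
From dx/dt = 0: 1.35(1 - x*/891) = 0.0342·21, giving x* = 891·(1 - 0.533) = 416.
From dy/dt = 0: 0.0163·416 - 0.337 = 0.0183z*, so z* = 6.45/0.0183 = 352.

x* ≈ 416, y* ≈ 21, z* ≈ 352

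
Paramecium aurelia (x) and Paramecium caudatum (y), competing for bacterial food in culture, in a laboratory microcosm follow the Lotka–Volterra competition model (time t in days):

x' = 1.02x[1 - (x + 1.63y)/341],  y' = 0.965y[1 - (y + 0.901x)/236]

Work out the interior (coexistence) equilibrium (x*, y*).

x* ≈ 93.2, y* ≈ 152

Setting both brackets to zero gives the nullclines x + 1.63y = 341 and 0.901x + y = 236.
Substituting y = 236 - 0.901x into the first: x(1 - 1.63·0.901) = 341 - 1.63·236.
So x* = -43.7/-0.469 = 93.2, and then y* = 236 - 0.901·93.2 = 152.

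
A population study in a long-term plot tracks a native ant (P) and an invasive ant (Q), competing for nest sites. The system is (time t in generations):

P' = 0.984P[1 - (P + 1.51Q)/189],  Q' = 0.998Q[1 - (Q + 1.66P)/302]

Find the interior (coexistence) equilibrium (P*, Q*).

P* ≈ 177, Q* ≈ 7.79

Setting both brackets to zero gives the nullclines P + 1.51Q = 189 and 1.66P + Q = 302.
Substituting Q = 302 - 1.66P into the first: P(1 - 1.51·1.66) = 189 - 1.51·302.
So P* = -267/-1.51 = 177, and then Q* = 302 - 1.66·177 = 7.79.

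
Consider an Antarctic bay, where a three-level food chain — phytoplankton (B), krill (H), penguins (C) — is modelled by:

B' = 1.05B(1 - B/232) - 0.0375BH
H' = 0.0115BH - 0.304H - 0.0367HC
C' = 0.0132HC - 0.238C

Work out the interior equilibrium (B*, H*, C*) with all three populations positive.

From dC/dt = 0: 0.0132H* = 0.238, so H* = 18.
From dB/dt = 0: 1.05(1 - B*/232) = 0.0375·18, giving B* = 232·(1 - 0.644) = 82.6.
From dH/dt = 0: 0.0115·82.6 - 0.304 = 0.0367C*, so C* = 0.646/0.0367 = 17.6.

B* ≈ 82.6, H* ≈ 18, C* ≈ 17.6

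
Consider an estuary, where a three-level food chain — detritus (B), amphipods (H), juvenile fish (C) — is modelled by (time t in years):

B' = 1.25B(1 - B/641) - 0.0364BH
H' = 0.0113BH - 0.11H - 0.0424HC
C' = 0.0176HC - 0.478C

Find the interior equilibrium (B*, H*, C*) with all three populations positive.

From dC/dt = 0: 0.0176H* = 0.478, so H* = 27.2.
From dB/dt = 0: 1.25(1 - B*/641) = 0.0364·27.2, giving B* = 641·(1 - 0.791) = 134.
From dH/dt = 0: 0.0113·134 - 0.11 = 0.0424C*, so C* = 1.4/0.0424 = 33.1.

B* ≈ 134, H* ≈ 27.2, C* ≈ 33.1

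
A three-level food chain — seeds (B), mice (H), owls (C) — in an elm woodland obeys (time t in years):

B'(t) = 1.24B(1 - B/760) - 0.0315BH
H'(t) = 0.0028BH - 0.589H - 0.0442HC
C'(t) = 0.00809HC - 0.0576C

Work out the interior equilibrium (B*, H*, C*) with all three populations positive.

B* ≈ 623, H* ≈ 7.12, C* ≈ 26.1

From dC/dt = 0: 0.00809H* = 0.0576, so H* = 7.12.
From dB/dt = 0: 1.24(1 - B*/760) = 0.0315·7.12, giving B* = 760·(1 - 0.181) = 623.
From dH/dt = 0: 0.0028·623 - 0.589 = 0.0442C*, so C* = 1.15/0.0442 = 26.1.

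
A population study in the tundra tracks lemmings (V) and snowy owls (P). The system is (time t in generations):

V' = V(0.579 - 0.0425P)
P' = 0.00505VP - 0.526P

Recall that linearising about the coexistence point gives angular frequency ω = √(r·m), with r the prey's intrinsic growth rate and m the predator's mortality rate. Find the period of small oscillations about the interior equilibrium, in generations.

Here r = 0.579 and m = 0.526, so r·m = 0.305.
ω = √0.305 = 0.552 per generation, hence T = 2π/ω ≈ 11.4 generations.

T ≈ 11.4 generations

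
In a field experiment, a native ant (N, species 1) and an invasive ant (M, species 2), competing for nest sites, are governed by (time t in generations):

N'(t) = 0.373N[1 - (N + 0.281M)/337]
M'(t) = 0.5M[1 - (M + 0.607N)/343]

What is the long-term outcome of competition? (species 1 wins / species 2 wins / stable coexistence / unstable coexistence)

Compare the nullcline intercepts: K1/α12 = 337/0.281 = 1200 > K2 = 343; K2/α21 = 343/0.607 = 565 > K1 = 337.
Since both inequalities hold, each species can invade when rare, so the interior equilibrium is stable.

stable coexistence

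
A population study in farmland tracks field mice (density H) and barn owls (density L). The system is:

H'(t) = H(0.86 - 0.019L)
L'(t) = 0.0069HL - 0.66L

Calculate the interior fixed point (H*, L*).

H* ≈ 95.7, L* ≈ 45.3

Set dL/dt = 0 with L > 0: 0.0069H - 0.66 = 0, so H* = 0.66/0.0069 = 95.7.
Set dH/dt = 0 with H > 0: 0.86 - 0.019L = 0, so L* = 0.86/0.019 = 45.3.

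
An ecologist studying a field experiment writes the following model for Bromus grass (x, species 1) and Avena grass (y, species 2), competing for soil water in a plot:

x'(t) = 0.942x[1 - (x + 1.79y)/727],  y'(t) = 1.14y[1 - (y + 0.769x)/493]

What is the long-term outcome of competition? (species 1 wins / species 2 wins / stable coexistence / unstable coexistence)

unstable coexistence (outcome depends on initial conditions)

Compare the nullcline intercepts: K1/α12 = 727/1.79 = 406 < K2 = 493; K2/α21 = 493/0.769 = 641 < K1 = 727.
Since both are reversed, neither can invade when rare; the interior point is a saddle.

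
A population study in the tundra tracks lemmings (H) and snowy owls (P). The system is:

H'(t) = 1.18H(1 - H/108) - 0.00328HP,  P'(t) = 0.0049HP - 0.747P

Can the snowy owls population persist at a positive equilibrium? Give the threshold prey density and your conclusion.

The predator equation gives dP/dt > 0 only when H > 0.747/0.0049 = 152.
Without the predator, H → K = 108. Since 108 < 152, the predator cannot invade.

Threshold H = 152; K < 152, so no, the predator goes extinct.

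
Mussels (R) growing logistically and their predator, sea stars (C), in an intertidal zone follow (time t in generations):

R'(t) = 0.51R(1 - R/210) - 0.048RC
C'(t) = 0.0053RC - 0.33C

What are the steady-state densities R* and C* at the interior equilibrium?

R* ≈ 62.3, C* ≈ 7.47

From dC/dt = 0 with C > 0: 0.0053R* = 0.33, so R* = 62.3.
Substitute into dR/dt = 0: 0.51(1 - 62.3/210) = 0.048C*.
The bracket is 0.704, giving C* = 0.359/0.048 = 7.47.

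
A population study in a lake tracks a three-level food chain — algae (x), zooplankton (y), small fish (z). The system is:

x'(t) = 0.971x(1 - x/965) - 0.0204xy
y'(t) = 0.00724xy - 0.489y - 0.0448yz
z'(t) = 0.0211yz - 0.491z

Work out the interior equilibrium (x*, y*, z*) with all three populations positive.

From dz/dt = 0: 0.0211y* = 0.491, so y* = 23.3.
From dx/dt = 0: 0.971(1 - x*/965) = 0.0204·23.3, giving x* = 965·(1 - 0.489) = 493.
From dy/dt = 0: 0.00724·493 - 0.489 = 0.0448z*, so z* = 3.08/0.0448 = 68.8.

x* ≈ 493, y* ≈ 23.3, z* ≈ 68.8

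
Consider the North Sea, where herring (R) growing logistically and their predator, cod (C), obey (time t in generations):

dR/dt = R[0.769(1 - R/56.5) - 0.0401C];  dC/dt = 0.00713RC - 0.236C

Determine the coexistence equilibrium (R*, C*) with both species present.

From dC/dt = 0 with C > 0: 0.00713R* = 0.236, so R* = 33.1.
Substitute into dR/dt = 0: 0.769(1 - 33.1/56.5) = 0.0401C*.
The bracket is 0.414, giving C* = 0.318/0.0401 = 7.94.

R* ≈ 33.1, C* ≈ 7.94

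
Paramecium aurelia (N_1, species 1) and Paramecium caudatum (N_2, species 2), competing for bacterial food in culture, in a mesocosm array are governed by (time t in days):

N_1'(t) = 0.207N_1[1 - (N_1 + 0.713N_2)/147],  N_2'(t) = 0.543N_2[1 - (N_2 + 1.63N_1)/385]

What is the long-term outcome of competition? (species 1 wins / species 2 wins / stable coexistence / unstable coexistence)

species 2 excludes species 1

Compare the nullcline intercepts: K1/α12 = 147/0.713 = 206 < K2 = 385; K2/α21 = 385/1.63 = 236 > K1 = 147.
Since the inequalities point opposite ways, species 2 can invade but species 1 cannot.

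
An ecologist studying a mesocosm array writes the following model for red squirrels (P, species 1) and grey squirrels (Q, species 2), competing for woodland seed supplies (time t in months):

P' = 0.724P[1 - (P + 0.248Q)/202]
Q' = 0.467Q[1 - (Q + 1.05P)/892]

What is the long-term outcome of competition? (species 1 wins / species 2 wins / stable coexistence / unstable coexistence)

species 2 excludes species 1

Compare the nullcline intercepts: K1/α12 = 202/0.248 = 815 < K2 = 892; K2/α21 = 892/1.05 = 850 > K1 = 202.
Since the inequalities point opposite ways, species 2 can invade but species 1 cannot.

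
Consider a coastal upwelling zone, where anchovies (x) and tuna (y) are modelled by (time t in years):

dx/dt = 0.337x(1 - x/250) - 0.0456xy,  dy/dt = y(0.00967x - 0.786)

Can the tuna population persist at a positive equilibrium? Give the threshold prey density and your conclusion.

Threshold x = 81.3; K > 81.3, so yes, the predator persists.

The predator equation gives dy/dt > 0 only when x > 0.786/0.00967 = 81.3.
Without the predator, x → K = 250. Since 250 > 81.3, the predator can invade and persist.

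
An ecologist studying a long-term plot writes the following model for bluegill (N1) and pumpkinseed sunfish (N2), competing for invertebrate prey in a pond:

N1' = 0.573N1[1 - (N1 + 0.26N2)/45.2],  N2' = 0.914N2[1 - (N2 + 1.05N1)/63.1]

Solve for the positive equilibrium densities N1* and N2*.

N1* ≈ 39.6, N2* ≈ 21.5

Setting both brackets to zero gives the nullclines N1 + 0.26N2 = 45.2 and 1.05N1 + N2 = 63.1.
Substituting N2 = 63.1 - 1.05N1 into the first: N1(1 - 0.26·1.05) = 45.2 - 0.26·63.1.
So N1* = 28.8/0.727 = 39.6, and then N2* = 63.1 - 1.05·39.6 = 21.5.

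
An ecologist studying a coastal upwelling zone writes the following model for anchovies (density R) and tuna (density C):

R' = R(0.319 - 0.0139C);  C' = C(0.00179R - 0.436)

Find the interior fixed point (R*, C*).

R* ≈ 244, C* ≈ 22.9

Set dC/dt = 0 with C > 0: 0.00179R - 0.436 = 0, so R* = 0.436/0.00179 = 244.
Set dR/dt = 0 with R > 0: 0.319 - 0.0139C = 0, so C* = 0.319/0.0139 = 22.9.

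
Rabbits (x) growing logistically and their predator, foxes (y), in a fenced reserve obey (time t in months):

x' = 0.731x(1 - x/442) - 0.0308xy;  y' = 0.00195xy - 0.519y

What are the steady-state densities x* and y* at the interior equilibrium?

x* ≈ 266, y* ≈ 9.44

From dy/dt = 0 with y > 0: 0.00195x* = 0.519, so x* = 266.
Substitute into dx/dt = 0: 0.731(1 - 266/442) = 0.0308y*.
The bracket is 0.398, giving y* = 0.291/0.0308 = 9.44.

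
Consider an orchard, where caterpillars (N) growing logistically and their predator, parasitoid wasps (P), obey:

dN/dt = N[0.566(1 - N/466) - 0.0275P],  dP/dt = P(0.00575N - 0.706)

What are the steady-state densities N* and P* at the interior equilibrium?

N* ≈ 123, P* ≈ 15.2

From dP/dt = 0 with P > 0: 0.00575N* = 0.706, so N* = 123.
Substitute into dN/dt = 0: 0.566(1 - 123/466) = 0.0275P*.
The bracket is 0.737, giving P* = 0.417/0.0275 = 15.2.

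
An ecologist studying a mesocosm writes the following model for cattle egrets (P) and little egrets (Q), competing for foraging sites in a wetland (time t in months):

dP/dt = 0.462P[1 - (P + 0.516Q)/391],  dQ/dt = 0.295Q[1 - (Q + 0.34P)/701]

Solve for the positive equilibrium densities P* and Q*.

P* ≈ 35.5, Q* ≈ 689

Setting both brackets to zero gives the nullclines P + 0.516Q = 391 and 0.34P + Q = 701.
Substituting Q = 701 - 0.34P into the first: P(1 - 0.516·0.34) = 391 - 0.516·701.
So P* = 29.3/0.825 = 35.5, and then Q* = 701 - 0.34·35.5 = 689.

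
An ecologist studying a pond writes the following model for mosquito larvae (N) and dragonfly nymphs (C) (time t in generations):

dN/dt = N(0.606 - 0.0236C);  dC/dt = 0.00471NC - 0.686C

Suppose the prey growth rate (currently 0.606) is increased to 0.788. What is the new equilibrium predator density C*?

C* ≈ 33.4

At the interior fixed point, setting dN/dt = 0 with N > 0 fixes C* = (prey growth rate)/(NC coefficient) — independent of the other coefficients.
With the change, C* = 0.788/0.0236 = 33.4; it rises from 25.7.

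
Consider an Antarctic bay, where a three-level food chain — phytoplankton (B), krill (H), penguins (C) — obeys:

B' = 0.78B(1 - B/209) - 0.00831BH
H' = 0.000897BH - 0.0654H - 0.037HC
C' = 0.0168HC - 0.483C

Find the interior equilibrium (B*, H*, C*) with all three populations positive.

From dC/dt = 0: 0.0168H* = 0.483, so H* = 28.8.
From dB/dt = 0: 0.78(1 - B*/209) = 0.00831·28.8, giving B* = 209·(1 - 0.306) = 145.
From dH/dt = 0: 0.000897·145 - 0.0654 = 0.037C*, so C* = 0.0647/0.037 = 1.75.

B* ≈ 145, H* ≈ 28.8, C* ≈ 1.75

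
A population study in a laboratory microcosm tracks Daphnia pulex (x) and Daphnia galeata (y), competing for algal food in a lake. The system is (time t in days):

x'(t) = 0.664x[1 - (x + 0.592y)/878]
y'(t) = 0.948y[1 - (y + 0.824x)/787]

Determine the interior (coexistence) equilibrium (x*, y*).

x* ≈ 805, y* ≈ 124

Setting both brackets to zero gives the nullclines x + 0.592y = 878 and 0.824x + y = 787.
Substituting y = 787 - 0.824x into the first: x(1 - 0.592·0.824) = 878 - 0.592·787.
So x* = 412/0.512 = 805, and then y* = 787 - 0.824·805 = 124.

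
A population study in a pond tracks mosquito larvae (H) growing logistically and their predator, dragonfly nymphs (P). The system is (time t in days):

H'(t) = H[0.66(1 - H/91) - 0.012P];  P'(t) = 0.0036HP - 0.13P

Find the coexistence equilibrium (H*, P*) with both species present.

From dP/dt = 0 with P > 0: 0.0036H* = 0.13, so H* = 36.1.
Substitute into dH/dt = 0: 0.66(1 - 36.1/91) = 0.012P*.
The bracket is 0.603, giving P* = 0.398/0.012 = 33.2.

H* ≈ 36.1, P* ≈ 33.2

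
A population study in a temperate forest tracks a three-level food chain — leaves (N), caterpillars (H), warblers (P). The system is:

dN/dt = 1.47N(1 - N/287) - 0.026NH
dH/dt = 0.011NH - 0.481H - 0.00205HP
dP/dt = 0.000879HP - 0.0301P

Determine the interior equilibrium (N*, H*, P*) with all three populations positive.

N* ≈ 113, H* ≈ 34.2, P* ≈ 373

From dP/dt = 0: 0.000879H* = 0.0301, so H* = 34.2.
From dN/dt = 0: 1.47(1 - N*/287) = 0.026·34.2, giving N* = 287·(1 - 0.606) = 113.
From dH/dt = 0: 0.011·113 - 0.481 = 0.00205P*, so P* = 0.764/0.00205 = 373.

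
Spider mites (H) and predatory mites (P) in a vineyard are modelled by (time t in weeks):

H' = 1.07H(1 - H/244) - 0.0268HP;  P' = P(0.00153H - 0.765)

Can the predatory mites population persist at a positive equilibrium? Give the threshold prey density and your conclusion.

The predator equation gives dP/dt > 0 only when H > 0.765/0.00153 = 500.
Without the predator, H → K = 244. Since 244 < 500, the predator cannot invade.

Threshold H = 500; K < 500, so no, the predator goes extinct.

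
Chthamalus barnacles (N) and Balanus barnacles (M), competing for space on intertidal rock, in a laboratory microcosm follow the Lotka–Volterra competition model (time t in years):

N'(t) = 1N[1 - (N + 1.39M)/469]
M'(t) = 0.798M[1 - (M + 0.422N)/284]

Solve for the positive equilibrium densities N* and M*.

N* ≈ 180, M* ≈ 208

Setting both brackets to zero gives the nullclines N + 1.39M = 469 and 0.422N + M = 284.
Substituting M = 284 - 0.422N into the first: N(1 - 1.39·0.422) = 469 - 1.39·284.
So N* = 74.2/0.413 = 180, and then M* = 284 - 0.422·180 = 208.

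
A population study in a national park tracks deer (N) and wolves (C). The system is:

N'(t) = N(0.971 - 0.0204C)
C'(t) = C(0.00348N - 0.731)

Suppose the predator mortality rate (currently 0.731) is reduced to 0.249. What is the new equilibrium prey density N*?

At the interior fixed point, setting dC/dt = 0 with C > 0 fixes N* = (predator death rate)/(NC coefficient) — independent of the other coefficients.
With the change, N* = 0.249/0.00348 = 71.6; it falls from 210.

N* ≈ 71.6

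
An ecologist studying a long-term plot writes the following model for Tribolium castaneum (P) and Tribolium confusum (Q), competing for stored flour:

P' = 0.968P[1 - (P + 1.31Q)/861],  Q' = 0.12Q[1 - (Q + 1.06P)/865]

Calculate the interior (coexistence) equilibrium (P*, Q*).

Setting both brackets to zero gives the nullclines P + 1.31Q = 861 and 1.06P + Q = 865.
Substituting Q = 865 - 1.06P into the first: P(1 - 1.31·1.06) = 861 - 1.31·865.
So P* = -272/-0.389 = 700, and then Q* = 865 - 1.06·700 = 123.

P* ≈ 700, Q* ≈ 123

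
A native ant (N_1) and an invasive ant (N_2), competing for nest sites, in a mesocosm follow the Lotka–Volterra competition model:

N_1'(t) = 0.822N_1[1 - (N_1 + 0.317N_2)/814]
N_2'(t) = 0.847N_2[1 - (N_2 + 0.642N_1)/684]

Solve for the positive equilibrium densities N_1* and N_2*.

Setting both brackets to zero gives the nullclines N_1 + 0.317N_2 = 814 and 0.642N_1 + N_2 = 684.
Substituting N_2 = 684 - 0.642N_1 into the first: N_1(1 - 0.317·0.642) = 814 - 0.317·684.
So N_1* = 597/0.796 = 750, and then N_2* = 684 - 0.642·750 = 203.

N_1* ≈ 750, N_2* ≈ 203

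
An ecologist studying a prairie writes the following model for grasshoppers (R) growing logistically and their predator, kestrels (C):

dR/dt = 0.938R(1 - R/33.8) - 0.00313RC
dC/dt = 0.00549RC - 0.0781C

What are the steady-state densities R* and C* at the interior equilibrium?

R* ≈ 14.2, C* ≈ 174

From dC/dt = 0 with C > 0: 0.00549R* = 0.0781, so R* = 14.2.
Substitute into dR/dt = 0: 0.938(1 - 14.2/33.8) = 0.00313C*.
The bracket is 0.579, giving C* = 0.543/0.00313 = 174.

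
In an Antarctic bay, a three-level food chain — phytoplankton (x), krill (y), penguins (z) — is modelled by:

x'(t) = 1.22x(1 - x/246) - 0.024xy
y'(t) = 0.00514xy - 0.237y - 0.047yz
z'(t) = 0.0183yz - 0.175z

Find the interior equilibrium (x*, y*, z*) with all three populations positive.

From dz/dt = 0: 0.0183y* = 0.175, so y* = 9.56.
From dx/dt = 0: 1.22(1 - x*/246) = 0.024·9.56, giving x* = 246·(1 - 0.188) = 200.
From dy/dt = 0: 0.00514·200 - 0.237 = 0.047z*, so z* = 0.79/0.047 = 16.8.

x* ≈ 200, y* ≈ 9.56, z* ≈ 16.8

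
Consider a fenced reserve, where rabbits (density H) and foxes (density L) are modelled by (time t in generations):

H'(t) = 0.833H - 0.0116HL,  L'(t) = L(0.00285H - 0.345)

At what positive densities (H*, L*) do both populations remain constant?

H* ≈ 121, L* ≈ 71.8

Set dL/dt = 0 with L > 0: 0.00285H - 0.345 = 0, so H* = 0.345/0.00285 = 121.
Set dH/dt = 0 with H > 0: 0.833 - 0.0116L = 0, so L* = 0.833/0.0116 = 71.8.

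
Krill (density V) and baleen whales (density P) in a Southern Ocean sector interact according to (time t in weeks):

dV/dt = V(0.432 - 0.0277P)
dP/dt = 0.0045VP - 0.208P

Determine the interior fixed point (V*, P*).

V* ≈ 46.2, P* ≈ 15.6

Set dP/dt = 0 with P > 0: 0.0045V - 0.208 = 0, so V* = 0.208/0.0045 = 46.2.
Set dV/dt = 0 with V > 0: 0.432 - 0.0277P = 0, so P* = 0.432/0.0277 = 15.6.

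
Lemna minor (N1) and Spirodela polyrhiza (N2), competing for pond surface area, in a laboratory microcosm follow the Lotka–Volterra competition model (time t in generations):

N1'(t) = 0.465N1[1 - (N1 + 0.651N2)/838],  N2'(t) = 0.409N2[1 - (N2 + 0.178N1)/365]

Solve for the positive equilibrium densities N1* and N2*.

N1* ≈ 679, N2* ≈ 244

Setting both brackets to zero gives the nullclines N1 + 0.651N2 = 838 and 0.178N1 + N2 = 365.
Substituting N2 = 365 - 0.178N1 into the first: N1(1 - 0.651·0.178) = 838 - 0.651·365.
So N1* = 600/0.884 = 679, and then N2* = 365 - 0.178·679 = 244.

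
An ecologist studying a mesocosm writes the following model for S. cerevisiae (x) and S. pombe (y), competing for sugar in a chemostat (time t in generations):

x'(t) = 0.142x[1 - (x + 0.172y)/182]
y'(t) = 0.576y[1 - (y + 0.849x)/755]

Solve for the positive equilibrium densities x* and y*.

Setting both brackets to zero gives the nullclines x + 0.172y = 182 and 0.849x + y = 755.
Substituting y = 755 - 0.849x into the first: x(1 - 0.172·0.849) = 182 - 0.172·755.
So x* = 52.1/0.854 = 61.1, and then y* = 755 - 0.849·61.1 = 703.

x* ≈ 61.1, y* ≈ 703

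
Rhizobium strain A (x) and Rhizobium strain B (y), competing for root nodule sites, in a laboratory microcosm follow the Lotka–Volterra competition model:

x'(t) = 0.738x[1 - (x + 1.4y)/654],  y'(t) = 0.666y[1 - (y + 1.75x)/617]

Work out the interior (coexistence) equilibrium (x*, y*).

x* ≈ 145, y* ≈ 364

Setting both brackets to zero gives the nullclines x + 1.4y = 654 and 1.75x + y = 617.
Substituting y = 617 - 1.75x into the first: x(1 - 1.4·1.75) = 654 - 1.4·617.
So x* = -210/-1.45 = 145, and then y* = 617 - 1.75·145 = 364.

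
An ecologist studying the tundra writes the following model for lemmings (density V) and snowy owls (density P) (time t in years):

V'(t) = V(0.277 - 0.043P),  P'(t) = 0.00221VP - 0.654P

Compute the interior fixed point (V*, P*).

Set dP/dt = 0 with P > 0: 0.00221V - 0.654 = 0, so V* = 0.654/0.00221 = 296.
Set dV/dt = 0 with V > 0: 0.277 - 0.043P = 0, so P* = 0.277/0.043 = 6.44.

V* ≈ 296, P* ≈ 6.44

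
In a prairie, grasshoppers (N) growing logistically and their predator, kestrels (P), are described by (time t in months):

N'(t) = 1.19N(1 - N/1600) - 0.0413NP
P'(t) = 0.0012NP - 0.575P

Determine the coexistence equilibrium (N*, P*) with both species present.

N* ≈ 479, P* ≈ 20.2

From dP/dt = 0 with P > 0: 0.0012N* = 0.575, so N* = 479.
Substitute into dN/dt = 0: 1.19(1 - 479/1600) = 0.0413P*.
The bracket is 0.701, giving P* = 0.834/0.0413 = 20.2.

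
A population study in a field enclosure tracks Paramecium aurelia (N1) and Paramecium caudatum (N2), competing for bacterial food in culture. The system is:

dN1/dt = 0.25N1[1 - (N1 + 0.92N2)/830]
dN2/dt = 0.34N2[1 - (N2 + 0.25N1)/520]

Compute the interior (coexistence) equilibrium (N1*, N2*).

N1* ≈ 457, N2* ≈ 406

Setting both brackets to zero gives the nullclines N1 + 0.92N2 = 830 and 0.25N1 + N2 = 520.
Substituting N2 = 520 - 0.25N1 into the first: N1(1 - 0.92·0.25) = 830 - 0.92·520.
So N1* = 352/0.77 = 457, and then N2* = 520 - 0.25·457 = 406.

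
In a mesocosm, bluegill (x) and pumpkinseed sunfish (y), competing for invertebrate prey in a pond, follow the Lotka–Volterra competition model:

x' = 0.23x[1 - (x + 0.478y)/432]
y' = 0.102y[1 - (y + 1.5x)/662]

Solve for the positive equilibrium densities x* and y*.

x* ≈ 408, y* ≈ 49.5

Setting both brackets to zero gives the nullclines x + 0.478y = 432 and 1.5x + y = 662.
Substituting y = 662 - 1.5x into the first: x(1 - 0.478·1.5) = 432 - 0.478·662.
So x* = 116/0.283 = 408, and then y* = 662 - 1.5·408 = 49.5.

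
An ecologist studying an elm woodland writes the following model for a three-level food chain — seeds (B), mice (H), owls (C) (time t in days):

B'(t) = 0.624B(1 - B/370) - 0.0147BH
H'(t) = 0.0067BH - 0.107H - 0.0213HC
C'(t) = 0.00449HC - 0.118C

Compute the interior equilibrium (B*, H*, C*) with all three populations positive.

From dC/dt = 0: 0.00449H* = 0.118, so H* = 26.3.
From dB/dt = 0: 0.624(1 - B*/370) = 0.0147·26.3, giving B* = 370·(1 - 0.619) = 141.
From dH/dt = 0: 0.0067·141 - 0.107 = 0.0213C*, so C* = 0.837/0.0213 = 39.3.

B* ≈ 141, H* ≈ 26.3, C* ≈ 39.3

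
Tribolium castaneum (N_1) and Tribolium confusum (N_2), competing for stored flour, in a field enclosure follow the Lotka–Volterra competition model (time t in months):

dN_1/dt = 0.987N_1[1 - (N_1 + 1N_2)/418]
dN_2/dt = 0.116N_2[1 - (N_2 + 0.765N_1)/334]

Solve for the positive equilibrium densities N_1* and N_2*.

Setting both brackets to zero gives the nullclines N_1 + 1N_2 = 418 and 0.765N_1 + N_2 = 334.
Substituting N_2 = 334 - 0.765N_1 into the first: N_1(1 - 1·0.765) = 418 - 1·334.
So N_1* = 84/0.235 = 357, and then N_2* = 334 - 0.765·357 = 60.6.

N_1* ≈ 357, N_2* ≈ 60.6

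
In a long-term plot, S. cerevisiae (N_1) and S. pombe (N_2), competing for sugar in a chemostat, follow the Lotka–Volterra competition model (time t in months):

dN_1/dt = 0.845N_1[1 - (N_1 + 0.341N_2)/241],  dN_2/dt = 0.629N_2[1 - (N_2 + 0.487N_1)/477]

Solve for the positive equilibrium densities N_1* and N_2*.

N_1* ≈ 93.9, N_2* ≈ 431

Setting both brackets to zero gives the nullclines N_1 + 0.341N_2 = 241 and 0.487N_1 + N_2 = 477.
Substituting N_2 = 477 - 0.487N_1 into the first: N_1(1 - 0.341·0.487) = 241 - 0.341·477.
So N_1* = 78.3/0.834 = 93.9, and then N_2* = 477 - 0.487·93.9 = 431.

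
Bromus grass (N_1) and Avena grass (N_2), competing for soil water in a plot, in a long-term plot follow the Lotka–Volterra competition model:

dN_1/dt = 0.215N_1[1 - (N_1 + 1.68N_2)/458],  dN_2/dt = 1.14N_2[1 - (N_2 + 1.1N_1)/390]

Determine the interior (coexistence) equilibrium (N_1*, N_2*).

Setting both brackets to zero gives the nullclines N_1 + 1.68N_2 = 458 and 1.1N_1 + N_2 = 390.
Substituting N_2 = 390 - 1.1N_1 into the first: N_1(1 - 1.68·1.1) = 458 - 1.68·390.
So N_1* = -197/-0.848 = 233, and then N_2* = 390 - 1.1·233 = 134.

N_1* ≈ 233, N_2* ≈ 134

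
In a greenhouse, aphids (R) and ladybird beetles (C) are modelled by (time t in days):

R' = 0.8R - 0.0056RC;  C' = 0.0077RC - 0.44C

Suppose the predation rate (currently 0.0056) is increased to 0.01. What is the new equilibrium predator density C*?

C* ≈ 80

At the interior fixed point, setting dR/dt = 0 with R > 0 fixes C* = (prey growth rate)/(RC coefficient) — independent of the other coefficients.
With the change, C* = 0.8/0.01 = 80; it falls from 143.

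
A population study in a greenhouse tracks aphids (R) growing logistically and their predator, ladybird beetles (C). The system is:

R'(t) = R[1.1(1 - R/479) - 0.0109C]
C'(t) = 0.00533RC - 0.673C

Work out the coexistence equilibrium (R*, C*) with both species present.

From dC/dt = 0 with C > 0: 0.00533R* = 0.673, so R* = 126.
Substitute into dR/dt = 0: 1.1(1 - 126/479) = 0.0109C*.
The bracket is 0.736, giving C* = 0.81/0.0109 = 74.3.

R* ≈ 126, C* ≈ 74.3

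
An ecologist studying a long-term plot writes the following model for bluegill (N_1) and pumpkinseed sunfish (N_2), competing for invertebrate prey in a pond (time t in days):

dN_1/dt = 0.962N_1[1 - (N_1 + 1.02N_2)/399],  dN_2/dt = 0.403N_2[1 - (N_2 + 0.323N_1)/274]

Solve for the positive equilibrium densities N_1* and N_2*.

N_1* ≈ 178, N_2* ≈ 216

Setting both brackets to zero gives the nullclines N_1 + 1.02N_2 = 399 and 0.323N_1 + N_2 = 274.
Substituting N_2 = 274 - 0.323N_1 into the first: N_1(1 - 1.02·0.323) = 399 - 1.02·274.
So N_1* = 120/0.671 = 178, and then N_2* = 274 - 0.323·178 = 216.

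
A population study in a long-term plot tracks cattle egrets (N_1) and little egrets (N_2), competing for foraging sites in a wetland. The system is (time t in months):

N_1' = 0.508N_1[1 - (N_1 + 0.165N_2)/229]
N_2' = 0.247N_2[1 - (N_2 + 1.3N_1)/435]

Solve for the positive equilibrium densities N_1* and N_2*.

Setting both brackets to zero gives the nullclines N_1 + 0.165N_2 = 229 and 1.3N_1 + N_2 = 435.
Substituting N_2 = 435 - 1.3N_1 into the first: N_1(1 - 0.165·1.3) = 229 - 0.165·435.
So N_1* = 157/0.785 = 200, and then N_2* = 435 - 1.3·200 = 175.

N_1* ≈ 200, N_2* ≈ 175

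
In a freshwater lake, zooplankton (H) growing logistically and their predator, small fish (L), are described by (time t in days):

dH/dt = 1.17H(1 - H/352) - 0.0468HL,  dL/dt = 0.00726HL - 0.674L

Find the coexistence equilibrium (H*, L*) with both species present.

H* ≈ 92.8, L* ≈ 18.4

From dL/dt = 0 with L > 0: 0.00726H* = 0.674, so H* = 92.8.
Substitute into dH/dt = 0: 1.17(1 - 92.8/352) = 0.0468L*.
The bracket is 0.736, giving L* = 0.861/0.0468 = 18.4.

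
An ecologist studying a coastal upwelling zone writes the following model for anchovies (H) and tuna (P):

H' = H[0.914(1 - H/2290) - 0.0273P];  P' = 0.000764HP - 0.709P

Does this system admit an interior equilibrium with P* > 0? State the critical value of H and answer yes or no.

The predator equation gives dP/dt > 0 only when H > 0.709/0.000764 = 928.
Without the predator, H → K = 2290. Since 2290 > 928, the predator can invade and persist.

Threshold H = 928; K > 928, so yes, the predator persists.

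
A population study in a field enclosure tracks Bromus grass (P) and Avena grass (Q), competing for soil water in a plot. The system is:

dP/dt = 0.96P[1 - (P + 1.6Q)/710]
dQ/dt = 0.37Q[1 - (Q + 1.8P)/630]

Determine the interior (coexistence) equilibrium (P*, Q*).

P* ≈ 159, Q* ≈ 345

Setting both brackets to zero gives the nullclines P + 1.6Q = 710 and 1.8P + Q = 630.
Substituting Q = 630 - 1.8P into the first: P(1 - 1.6·1.8) = 710 - 1.6·630.
So P* = -298/-1.88 = 159, and then Q* = 630 - 1.8·159 = 345.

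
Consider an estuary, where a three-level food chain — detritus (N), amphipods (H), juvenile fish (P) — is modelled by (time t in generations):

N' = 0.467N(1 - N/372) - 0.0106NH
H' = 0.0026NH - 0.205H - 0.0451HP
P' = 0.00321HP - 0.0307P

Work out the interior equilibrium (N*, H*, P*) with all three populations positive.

From dP/dt = 0: 0.00321H* = 0.0307, so H* = 9.56.
From dN/dt = 0: 0.467(1 - N*/372) = 0.0106·9.56, giving N* = 372·(1 - 0.217) = 291.
From dH/dt = 0: 0.0026·291 - 0.205 = 0.0451P*, so P* = 0.552/0.0451 = 12.2.

N* ≈ 291, H* ≈ 9.56, P* ≈ 12.2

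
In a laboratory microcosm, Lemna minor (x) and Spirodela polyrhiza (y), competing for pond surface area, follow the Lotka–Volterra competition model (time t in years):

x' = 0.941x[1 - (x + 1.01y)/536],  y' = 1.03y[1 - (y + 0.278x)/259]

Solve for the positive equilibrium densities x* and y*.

Setting both brackets to zero gives the nullclines x + 1.01y = 536 and 0.278x + y = 259.
Substituting y = 259 - 0.278x into the first: x(1 - 1.01·0.278) = 536 - 1.01·259.
So x* = 274/0.719 = 382, and then y* = 259 - 0.278·382 = 153.

x* ≈ 382, y* ≈ 153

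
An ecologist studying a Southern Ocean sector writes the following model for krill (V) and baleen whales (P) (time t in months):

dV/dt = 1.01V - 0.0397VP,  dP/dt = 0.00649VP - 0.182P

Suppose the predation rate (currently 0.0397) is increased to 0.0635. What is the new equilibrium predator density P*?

At the interior fixed point, setting dV/dt = 0 with V > 0 fixes P* = (prey growth rate)/(VP coefficient) — independent of the other coefficients.
With the change, P* = 1.01/0.0635 = 15.9; it falls from 25.4.

P* ≈ 15.9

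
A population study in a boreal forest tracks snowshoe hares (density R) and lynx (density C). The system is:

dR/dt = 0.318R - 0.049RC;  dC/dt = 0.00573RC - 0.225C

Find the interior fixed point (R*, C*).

Set dC/dt = 0 with C > 0: 0.00573R - 0.225 = 0, so R* = 0.225/0.00573 = 39.3.
Set dR/dt = 0 with R > 0: 0.318 - 0.049C = 0, so C* = 0.318/0.049 = 6.49.

R* ≈ 39.3, C* ≈ 6.49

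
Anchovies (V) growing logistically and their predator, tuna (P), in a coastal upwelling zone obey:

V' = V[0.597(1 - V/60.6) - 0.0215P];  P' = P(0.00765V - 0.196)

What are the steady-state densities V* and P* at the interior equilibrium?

From dP/dt = 0 with P > 0: 0.00765V* = 0.196, so V* = 25.6.
Substitute into dV/dt = 0: 0.597(1 - 25.6/60.6) = 0.0215P*.
The bracket is 0.577, giving P* = 0.345/0.0215 = 16.

V* ≈ 25.6, P* ≈ 16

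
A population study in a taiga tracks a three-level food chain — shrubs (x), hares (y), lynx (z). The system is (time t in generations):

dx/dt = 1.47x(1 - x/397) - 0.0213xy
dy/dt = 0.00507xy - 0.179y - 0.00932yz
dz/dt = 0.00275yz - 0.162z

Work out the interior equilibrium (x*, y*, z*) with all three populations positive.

From dz/dt = 0: 0.00275y* = 0.162, so y* = 58.9.
From dx/dt = 0: 1.47(1 - x*/397) = 0.0213·58.9, giving x* = 397·(1 - 0.854) = 58.1.
From dy/dt = 0: 0.00507·58.1 - 0.179 = 0.00932z*, so z* = 0.116/0.00932 = 12.4.

x* ≈ 58.1, y* ≈ 58.9, z* ≈ 12.4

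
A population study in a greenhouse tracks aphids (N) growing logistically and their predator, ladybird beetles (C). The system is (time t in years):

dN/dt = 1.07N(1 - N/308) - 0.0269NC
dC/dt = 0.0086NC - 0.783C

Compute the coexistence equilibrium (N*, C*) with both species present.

N* ≈ 91, C* ≈ 28

From dC/dt = 0 with C > 0: 0.0086N* = 0.783, so N* = 91.
Substitute into dN/dt = 0: 1.07(1 - 91/308) = 0.0269C*.
The bracket is 0.704, giving C* = 0.754/0.0269 = 28.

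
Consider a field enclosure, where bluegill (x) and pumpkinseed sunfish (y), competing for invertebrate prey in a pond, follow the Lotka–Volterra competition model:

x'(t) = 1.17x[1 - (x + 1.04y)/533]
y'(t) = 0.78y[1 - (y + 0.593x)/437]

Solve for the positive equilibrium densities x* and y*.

x* ≈ 205, y* ≈ 316

Setting both brackets to zero gives the nullclines x + 1.04y = 533 and 0.593x + y = 437.
Substituting y = 437 - 0.593x into the first: x(1 - 1.04·0.593) = 533 - 1.04·437.
So x* = 78.5/0.383 = 205, and then y* = 437 - 0.593·205 = 316.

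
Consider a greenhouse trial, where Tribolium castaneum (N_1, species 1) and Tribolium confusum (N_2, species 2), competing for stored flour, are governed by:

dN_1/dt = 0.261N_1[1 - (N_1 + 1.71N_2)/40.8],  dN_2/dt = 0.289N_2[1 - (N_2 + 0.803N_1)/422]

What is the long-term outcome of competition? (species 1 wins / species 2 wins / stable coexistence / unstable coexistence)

species 2 excludes species 1

Compare the nullcline intercepts: K1/α12 = 40.8/1.71 = 23.9 < K2 = 422; K2/α21 = 422/0.803 = 526 > K1 = 40.8.
Since the inequalities point opposite ways, species 2 can invade but species 1 cannot.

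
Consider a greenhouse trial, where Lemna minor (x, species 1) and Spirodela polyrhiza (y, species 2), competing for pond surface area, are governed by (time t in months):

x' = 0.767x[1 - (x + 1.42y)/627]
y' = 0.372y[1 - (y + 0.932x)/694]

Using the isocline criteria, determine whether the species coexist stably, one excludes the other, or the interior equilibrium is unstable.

Compare the nullcline intercepts: K1/α12 = 627/1.42 = 442 < K2 = 694; K2/α21 = 694/0.932 = 745 > K1 = 627.
Since the inequalities point opposite ways, species 2 can invade but species 1 cannot.

species 2 excludes species 1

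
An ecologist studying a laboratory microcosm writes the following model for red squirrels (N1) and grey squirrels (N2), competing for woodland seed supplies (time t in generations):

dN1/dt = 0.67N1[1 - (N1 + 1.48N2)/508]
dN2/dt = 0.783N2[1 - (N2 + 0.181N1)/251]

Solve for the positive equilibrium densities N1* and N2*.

N1* ≈ 186, N2* ≈ 217

Setting both brackets to zero gives the nullclines N1 + 1.48N2 = 508 and 0.181N1 + N2 = 251.
Substituting N2 = 251 - 0.181N1 into the first: N1(1 - 1.48·0.181) = 508 - 1.48·251.
So N1* = 137/0.732 = 186, and then N2* = 251 - 0.181·186 = 217.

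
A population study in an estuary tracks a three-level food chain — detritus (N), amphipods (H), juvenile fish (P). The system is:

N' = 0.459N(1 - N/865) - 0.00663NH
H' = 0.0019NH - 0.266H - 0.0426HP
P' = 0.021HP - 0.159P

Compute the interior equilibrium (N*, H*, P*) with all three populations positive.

N* ≈ 770, H* ≈ 7.57, P* ≈ 28.1

From dP/dt = 0: 0.021H* = 0.159, so H* = 7.57.
From dN/dt = 0: 0.459(1 - N*/865) = 0.00663·7.57, giving N* = 865·(1 - 0.109) = 770.
From dH/dt = 0: 0.0019·770 - 0.266 = 0.0426P*, so P* = 1.2/0.0426 = 28.1.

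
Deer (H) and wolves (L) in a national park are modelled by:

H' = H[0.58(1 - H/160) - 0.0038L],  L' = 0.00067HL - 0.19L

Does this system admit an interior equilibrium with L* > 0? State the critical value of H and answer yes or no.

Threshold H = 284; K < 284, so no, the predator goes extinct.

The predator equation gives dL/dt > 0 only when H > 0.19/0.00067 = 284.
Without the predator, H → K = 160. Since 160 < 284, the predator cannot invade.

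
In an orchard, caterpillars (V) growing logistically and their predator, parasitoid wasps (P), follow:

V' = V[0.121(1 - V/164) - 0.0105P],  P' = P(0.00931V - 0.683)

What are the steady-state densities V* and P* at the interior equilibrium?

From dP/dt = 0 with P > 0: 0.00931V* = 0.683, so V* = 73.4.
Substitute into dV/dt = 0: 0.121(1 - 73.4/164) = 0.0105P*.
The bracket is 0.553, giving P* = 0.0669/0.0105 = 6.37.

V* ≈ 73.4, P* ≈ 6.37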